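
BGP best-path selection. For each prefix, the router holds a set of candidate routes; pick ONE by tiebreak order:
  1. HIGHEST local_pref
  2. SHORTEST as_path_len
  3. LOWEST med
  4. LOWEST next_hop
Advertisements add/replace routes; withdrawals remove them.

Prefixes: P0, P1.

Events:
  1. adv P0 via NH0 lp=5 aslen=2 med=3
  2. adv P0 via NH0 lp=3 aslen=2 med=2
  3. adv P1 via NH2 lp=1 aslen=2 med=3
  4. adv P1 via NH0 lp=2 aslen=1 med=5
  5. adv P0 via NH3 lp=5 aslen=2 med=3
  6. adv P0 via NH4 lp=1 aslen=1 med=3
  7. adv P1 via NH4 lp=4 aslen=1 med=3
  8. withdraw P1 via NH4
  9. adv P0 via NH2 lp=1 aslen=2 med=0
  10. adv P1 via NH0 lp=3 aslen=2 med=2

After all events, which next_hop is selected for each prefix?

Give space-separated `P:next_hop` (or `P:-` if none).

Answer: P0:NH3 P1:NH0

Derivation:
Op 1: best P0=NH0 P1=-
Op 2: best P0=NH0 P1=-
Op 3: best P0=NH0 P1=NH2
Op 4: best P0=NH0 P1=NH0
Op 5: best P0=NH3 P1=NH0
Op 6: best P0=NH3 P1=NH0
Op 7: best P0=NH3 P1=NH4
Op 8: best P0=NH3 P1=NH0
Op 9: best P0=NH3 P1=NH0
Op 10: best P0=NH3 P1=NH0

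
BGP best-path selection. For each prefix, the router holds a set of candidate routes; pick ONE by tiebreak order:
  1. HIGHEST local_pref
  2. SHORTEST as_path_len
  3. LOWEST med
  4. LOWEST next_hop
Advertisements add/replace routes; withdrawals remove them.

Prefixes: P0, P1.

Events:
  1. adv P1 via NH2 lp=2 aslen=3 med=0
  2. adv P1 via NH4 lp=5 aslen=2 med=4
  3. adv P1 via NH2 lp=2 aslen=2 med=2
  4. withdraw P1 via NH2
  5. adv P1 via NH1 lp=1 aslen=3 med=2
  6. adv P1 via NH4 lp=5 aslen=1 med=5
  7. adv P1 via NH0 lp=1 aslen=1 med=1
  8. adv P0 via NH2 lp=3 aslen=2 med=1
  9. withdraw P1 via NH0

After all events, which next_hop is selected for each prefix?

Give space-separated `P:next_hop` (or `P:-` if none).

Op 1: best P0=- P1=NH2
Op 2: best P0=- P1=NH4
Op 3: best P0=- P1=NH4
Op 4: best P0=- P1=NH4
Op 5: best P0=- P1=NH4
Op 6: best P0=- P1=NH4
Op 7: best P0=- P1=NH4
Op 8: best P0=NH2 P1=NH4
Op 9: best P0=NH2 P1=NH4

Answer: P0:NH2 P1:NH4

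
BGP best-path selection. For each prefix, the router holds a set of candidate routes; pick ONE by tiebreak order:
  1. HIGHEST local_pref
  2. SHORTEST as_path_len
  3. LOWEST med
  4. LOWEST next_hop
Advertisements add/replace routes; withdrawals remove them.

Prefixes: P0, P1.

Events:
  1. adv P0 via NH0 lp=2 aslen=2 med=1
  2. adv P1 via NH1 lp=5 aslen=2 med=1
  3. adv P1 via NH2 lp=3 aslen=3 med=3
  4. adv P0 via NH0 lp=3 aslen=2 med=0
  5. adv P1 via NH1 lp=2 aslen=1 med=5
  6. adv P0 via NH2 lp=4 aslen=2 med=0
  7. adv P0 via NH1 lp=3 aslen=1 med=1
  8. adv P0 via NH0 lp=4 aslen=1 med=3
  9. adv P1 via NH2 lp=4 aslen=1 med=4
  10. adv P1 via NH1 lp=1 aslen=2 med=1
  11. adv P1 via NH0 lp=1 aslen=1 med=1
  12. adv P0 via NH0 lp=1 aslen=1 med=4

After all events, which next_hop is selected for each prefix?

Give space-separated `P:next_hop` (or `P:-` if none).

Op 1: best P0=NH0 P1=-
Op 2: best P0=NH0 P1=NH1
Op 3: best P0=NH0 P1=NH1
Op 4: best P0=NH0 P1=NH1
Op 5: best P0=NH0 P1=NH2
Op 6: best P0=NH2 P1=NH2
Op 7: best P0=NH2 P1=NH2
Op 8: best P0=NH0 P1=NH2
Op 9: best P0=NH0 P1=NH2
Op 10: best P0=NH0 P1=NH2
Op 11: best P0=NH0 P1=NH2
Op 12: best P0=NH2 P1=NH2

Answer: P0:NH2 P1:NH2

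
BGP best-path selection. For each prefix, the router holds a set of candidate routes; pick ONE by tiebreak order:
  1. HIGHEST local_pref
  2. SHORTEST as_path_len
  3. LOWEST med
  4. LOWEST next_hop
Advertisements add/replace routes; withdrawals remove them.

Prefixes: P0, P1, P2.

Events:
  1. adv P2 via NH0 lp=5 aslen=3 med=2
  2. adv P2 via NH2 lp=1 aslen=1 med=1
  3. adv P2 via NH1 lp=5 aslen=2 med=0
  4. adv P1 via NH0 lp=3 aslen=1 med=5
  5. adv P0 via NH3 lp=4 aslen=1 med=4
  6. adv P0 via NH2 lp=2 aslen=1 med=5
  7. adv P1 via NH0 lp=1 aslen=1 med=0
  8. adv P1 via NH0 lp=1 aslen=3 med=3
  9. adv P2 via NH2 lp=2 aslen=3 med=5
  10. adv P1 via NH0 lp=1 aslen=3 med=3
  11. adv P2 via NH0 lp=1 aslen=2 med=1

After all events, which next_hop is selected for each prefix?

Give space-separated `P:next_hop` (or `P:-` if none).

Answer: P0:NH3 P1:NH0 P2:NH1

Derivation:
Op 1: best P0=- P1=- P2=NH0
Op 2: best P0=- P1=- P2=NH0
Op 3: best P0=- P1=- P2=NH1
Op 4: best P0=- P1=NH0 P2=NH1
Op 5: best P0=NH3 P1=NH0 P2=NH1
Op 6: best P0=NH3 P1=NH0 P2=NH1
Op 7: best P0=NH3 P1=NH0 P2=NH1
Op 8: best P0=NH3 P1=NH0 P2=NH1
Op 9: best P0=NH3 P1=NH0 P2=NH1
Op 10: best P0=NH3 P1=NH0 P2=NH1
Op 11: best P0=NH3 P1=NH0 P2=NH1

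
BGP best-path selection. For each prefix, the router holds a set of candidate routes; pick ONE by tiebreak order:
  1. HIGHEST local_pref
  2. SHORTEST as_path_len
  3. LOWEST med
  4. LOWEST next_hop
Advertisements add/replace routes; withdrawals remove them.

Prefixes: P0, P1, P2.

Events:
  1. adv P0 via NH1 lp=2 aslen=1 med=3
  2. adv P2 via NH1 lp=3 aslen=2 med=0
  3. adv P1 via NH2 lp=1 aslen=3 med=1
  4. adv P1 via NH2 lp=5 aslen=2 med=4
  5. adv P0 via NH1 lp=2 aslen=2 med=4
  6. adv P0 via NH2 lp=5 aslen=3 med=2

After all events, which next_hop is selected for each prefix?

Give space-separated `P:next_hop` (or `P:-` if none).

Op 1: best P0=NH1 P1=- P2=-
Op 2: best P0=NH1 P1=- P2=NH1
Op 3: best P0=NH1 P1=NH2 P2=NH1
Op 4: best P0=NH1 P1=NH2 P2=NH1
Op 5: best P0=NH1 P1=NH2 P2=NH1
Op 6: best P0=NH2 P1=NH2 P2=NH1

Answer: P0:NH2 P1:NH2 P2:NH1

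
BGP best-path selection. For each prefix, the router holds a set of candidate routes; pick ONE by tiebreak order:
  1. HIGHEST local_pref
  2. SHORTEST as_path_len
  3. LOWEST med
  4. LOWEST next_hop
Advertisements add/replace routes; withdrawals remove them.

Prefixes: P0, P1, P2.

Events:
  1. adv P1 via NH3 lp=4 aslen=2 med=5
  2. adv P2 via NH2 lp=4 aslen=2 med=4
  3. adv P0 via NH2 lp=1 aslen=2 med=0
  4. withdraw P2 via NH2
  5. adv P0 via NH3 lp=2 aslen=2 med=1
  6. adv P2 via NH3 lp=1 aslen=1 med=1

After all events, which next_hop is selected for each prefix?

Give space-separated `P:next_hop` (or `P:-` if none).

Op 1: best P0=- P1=NH3 P2=-
Op 2: best P0=- P1=NH3 P2=NH2
Op 3: best P0=NH2 P1=NH3 P2=NH2
Op 4: best P0=NH2 P1=NH3 P2=-
Op 5: best P0=NH3 P1=NH3 P2=-
Op 6: best P0=NH3 P1=NH3 P2=NH3

Answer: P0:NH3 P1:NH3 P2:NH3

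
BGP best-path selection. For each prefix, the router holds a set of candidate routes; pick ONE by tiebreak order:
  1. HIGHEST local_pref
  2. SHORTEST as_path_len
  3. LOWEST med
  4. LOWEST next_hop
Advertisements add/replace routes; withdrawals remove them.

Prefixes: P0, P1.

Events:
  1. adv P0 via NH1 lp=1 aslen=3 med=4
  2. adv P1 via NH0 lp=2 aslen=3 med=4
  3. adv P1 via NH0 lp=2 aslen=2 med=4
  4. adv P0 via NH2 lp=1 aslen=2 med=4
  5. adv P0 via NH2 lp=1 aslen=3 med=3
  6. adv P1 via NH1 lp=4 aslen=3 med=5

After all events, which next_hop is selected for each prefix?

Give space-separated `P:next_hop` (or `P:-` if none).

Op 1: best P0=NH1 P1=-
Op 2: best P0=NH1 P1=NH0
Op 3: best P0=NH1 P1=NH0
Op 4: best P0=NH2 P1=NH0
Op 5: best P0=NH2 P1=NH0
Op 6: best P0=NH2 P1=NH1

Answer: P0:NH2 P1:NH1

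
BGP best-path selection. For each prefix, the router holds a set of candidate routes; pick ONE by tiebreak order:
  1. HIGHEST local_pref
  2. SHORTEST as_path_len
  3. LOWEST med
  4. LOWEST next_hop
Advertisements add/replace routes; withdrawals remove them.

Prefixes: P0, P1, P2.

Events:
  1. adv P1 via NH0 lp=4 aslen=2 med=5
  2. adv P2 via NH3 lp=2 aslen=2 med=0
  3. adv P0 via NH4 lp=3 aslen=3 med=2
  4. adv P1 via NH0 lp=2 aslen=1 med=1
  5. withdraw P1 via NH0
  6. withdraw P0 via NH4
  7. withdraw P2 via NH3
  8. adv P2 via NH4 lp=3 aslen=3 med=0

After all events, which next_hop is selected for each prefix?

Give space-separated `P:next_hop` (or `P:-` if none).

Answer: P0:- P1:- P2:NH4

Derivation:
Op 1: best P0=- P1=NH0 P2=-
Op 2: best P0=- P1=NH0 P2=NH3
Op 3: best P0=NH4 P1=NH0 P2=NH3
Op 4: best P0=NH4 P1=NH0 P2=NH3
Op 5: best P0=NH4 P1=- P2=NH3
Op 6: best P0=- P1=- P2=NH3
Op 7: best P0=- P1=- P2=-
Op 8: best P0=- P1=- P2=NH4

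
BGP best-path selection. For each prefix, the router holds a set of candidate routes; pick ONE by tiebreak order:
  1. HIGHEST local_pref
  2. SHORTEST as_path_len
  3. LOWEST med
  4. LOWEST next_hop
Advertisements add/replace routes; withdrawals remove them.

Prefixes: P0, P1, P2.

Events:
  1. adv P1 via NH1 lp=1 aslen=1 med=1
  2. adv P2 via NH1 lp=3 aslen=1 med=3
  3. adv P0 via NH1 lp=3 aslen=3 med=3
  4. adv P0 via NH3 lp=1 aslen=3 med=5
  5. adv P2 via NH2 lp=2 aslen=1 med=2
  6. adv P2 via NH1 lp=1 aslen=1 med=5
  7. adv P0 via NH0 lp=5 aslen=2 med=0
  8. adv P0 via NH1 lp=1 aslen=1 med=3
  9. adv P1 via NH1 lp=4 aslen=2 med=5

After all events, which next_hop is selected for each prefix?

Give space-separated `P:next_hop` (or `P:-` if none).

Answer: P0:NH0 P1:NH1 P2:NH2

Derivation:
Op 1: best P0=- P1=NH1 P2=-
Op 2: best P0=- P1=NH1 P2=NH1
Op 3: best P0=NH1 P1=NH1 P2=NH1
Op 4: best P0=NH1 P1=NH1 P2=NH1
Op 5: best P0=NH1 P1=NH1 P2=NH1
Op 6: best P0=NH1 P1=NH1 P2=NH2
Op 7: best P0=NH0 P1=NH1 P2=NH2
Op 8: best P0=NH0 P1=NH1 P2=NH2
Op 9: best P0=NH0 P1=NH1 P2=NH2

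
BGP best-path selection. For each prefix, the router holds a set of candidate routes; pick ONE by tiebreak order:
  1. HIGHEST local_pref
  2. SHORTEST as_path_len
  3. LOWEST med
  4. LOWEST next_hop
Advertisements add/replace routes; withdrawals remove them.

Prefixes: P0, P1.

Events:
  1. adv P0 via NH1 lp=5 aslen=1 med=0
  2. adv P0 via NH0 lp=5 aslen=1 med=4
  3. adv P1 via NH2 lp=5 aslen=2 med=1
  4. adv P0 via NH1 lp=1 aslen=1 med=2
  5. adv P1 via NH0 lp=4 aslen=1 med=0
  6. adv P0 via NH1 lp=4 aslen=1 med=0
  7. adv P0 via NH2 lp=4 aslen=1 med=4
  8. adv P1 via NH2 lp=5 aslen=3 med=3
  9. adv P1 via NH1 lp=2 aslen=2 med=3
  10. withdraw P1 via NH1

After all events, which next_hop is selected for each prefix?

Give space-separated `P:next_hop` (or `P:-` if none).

Op 1: best P0=NH1 P1=-
Op 2: best P0=NH1 P1=-
Op 3: best P0=NH1 P1=NH2
Op 4: best P0=NH0 P1=NH2
Op 5: best P0=NH0 P1=NH2
Op 6: best P0=NH0 P1=NH2
Op 7: best P0=NH0 P1=NH2
Op 8: best P0=NH0 P1=NH2
Op 9: best P0=NH0 P1=NH2
Op 10: best P0=NH0 P1=NH2

Answer: P0:NH0 P1:NH2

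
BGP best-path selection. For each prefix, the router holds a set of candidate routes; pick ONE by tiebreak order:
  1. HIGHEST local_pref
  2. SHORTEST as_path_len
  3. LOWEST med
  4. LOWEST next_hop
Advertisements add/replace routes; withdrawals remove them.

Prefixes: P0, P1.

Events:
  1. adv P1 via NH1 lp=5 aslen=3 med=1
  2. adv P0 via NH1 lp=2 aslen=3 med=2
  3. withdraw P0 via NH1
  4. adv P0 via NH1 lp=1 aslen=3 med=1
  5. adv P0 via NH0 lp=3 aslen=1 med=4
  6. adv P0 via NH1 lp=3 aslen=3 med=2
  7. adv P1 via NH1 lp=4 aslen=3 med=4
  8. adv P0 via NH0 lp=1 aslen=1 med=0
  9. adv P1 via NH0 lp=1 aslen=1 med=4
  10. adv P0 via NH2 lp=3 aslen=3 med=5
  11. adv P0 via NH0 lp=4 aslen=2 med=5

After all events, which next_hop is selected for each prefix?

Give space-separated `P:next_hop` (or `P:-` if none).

Answer: P0:NH0 P1:NH1

Derivation:
Op 1: best P0=- P1=NH1
Op 2: best P0=NH1 P1=NH1
Op 3: best P0=- P1=NH1
Op 4: best P0=NH1 P1=NH1
Op 5: best P0=NH0 P1=NH1
Op 6: best P0=NH0 P1=NH1
Op 7: best P0=NH0 P1=NH1
Op 8: best P0=NH1 P1=NH1
Op 9: best P0=NH1 P1=NH1
Op 10: best P0=NH1 P1=NH1
Op 11: best P0=NH0 P1=NH1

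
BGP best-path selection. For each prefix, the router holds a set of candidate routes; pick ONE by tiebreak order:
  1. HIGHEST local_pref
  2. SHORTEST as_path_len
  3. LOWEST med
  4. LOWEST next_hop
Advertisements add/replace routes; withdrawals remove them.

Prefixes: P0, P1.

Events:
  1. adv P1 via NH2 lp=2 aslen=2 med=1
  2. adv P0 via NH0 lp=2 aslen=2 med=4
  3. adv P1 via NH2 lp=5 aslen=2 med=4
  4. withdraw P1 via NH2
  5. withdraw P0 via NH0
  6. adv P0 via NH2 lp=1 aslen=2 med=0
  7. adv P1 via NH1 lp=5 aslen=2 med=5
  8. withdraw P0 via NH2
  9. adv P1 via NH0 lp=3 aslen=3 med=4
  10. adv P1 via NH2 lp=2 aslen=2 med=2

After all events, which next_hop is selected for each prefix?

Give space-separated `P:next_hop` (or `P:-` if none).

Answer: P0:- P1:NH1

Derivation:
Op 1: best P0=- P1=NH2
Op 2: best P0=NH0 P1=NH2
Op 3: best P0=NH0 P1=NH2
Op 4: best P0=NH0 P1=-
Op 5: best P0=- P1=-
Op 6: best P0=NH2 P1=-
Op 7: best P0=NH2 P1=NH1
Op 8: best P0=- P1=NH1
Op 9: best P0=- P1=NH1
Op 10: best P0=- P1=NH1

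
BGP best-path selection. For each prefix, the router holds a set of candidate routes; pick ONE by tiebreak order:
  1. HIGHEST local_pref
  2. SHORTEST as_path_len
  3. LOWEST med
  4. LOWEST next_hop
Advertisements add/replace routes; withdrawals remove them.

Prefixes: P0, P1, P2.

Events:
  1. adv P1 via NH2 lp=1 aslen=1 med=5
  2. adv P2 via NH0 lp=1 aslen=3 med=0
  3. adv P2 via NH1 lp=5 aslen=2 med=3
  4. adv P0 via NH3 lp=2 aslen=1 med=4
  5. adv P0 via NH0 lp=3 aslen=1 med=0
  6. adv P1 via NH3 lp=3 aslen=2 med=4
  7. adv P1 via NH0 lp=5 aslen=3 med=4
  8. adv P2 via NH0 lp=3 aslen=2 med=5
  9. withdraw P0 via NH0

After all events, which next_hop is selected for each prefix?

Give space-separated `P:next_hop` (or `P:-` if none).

Op 1: best P0=- P1=NH2 P2=-
Op 2: best P0=- P1=NH2 P2=NH0
Op 3: best P0=- P1=NH2 P2=NH1
Op 4: best P0=NH3 P1=NH2 P2=NH1
Op 5: best P0=NH0 P1=NH2 P2=NH1
Op 6: best P0=NH0 P1=NH3 P2=NH1
Op 7: best P0=NH0 P1=NH0 P2=NH1
Op 8: best P0=NH0 P1=NH0 P2=NH1
Op 9: best P0=NH3 P1=NH0 P2=NH1

Answer: P0:NH3 P1:NH0 P2:NH1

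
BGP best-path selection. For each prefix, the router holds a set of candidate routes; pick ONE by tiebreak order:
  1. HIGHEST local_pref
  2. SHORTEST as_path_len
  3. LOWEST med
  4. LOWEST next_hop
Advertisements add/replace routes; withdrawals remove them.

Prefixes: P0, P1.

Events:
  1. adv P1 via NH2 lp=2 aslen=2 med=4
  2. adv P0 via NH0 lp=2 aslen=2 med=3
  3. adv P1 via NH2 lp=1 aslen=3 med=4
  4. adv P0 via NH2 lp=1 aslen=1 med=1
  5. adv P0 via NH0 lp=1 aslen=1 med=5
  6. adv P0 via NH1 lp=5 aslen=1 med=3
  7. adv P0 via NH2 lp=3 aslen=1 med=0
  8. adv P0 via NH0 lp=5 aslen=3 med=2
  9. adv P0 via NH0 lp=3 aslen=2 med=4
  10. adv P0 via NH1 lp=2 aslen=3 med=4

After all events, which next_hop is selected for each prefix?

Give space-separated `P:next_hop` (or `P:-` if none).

Answer: P0:NH2 P1:NH2

Derivation:
Op 1: best P0=- P1=NH2
Op 2: best P0=NH0 P1=NH2
Op 3: best P0=NH0 P1=NH2
Op 4: best P0=NH0 P1=NH2
Op 5: best P0=NH2 P1=NH2
Op 6: best P0=NH1 P1=NH2
Op 7: best P0=NH1 P1=NH2
Op 8: best P0=NH1 P1=NH2
Op 9: best P0=NH1 P1=NH2
Op 10: best P0=NH2 P1=NH2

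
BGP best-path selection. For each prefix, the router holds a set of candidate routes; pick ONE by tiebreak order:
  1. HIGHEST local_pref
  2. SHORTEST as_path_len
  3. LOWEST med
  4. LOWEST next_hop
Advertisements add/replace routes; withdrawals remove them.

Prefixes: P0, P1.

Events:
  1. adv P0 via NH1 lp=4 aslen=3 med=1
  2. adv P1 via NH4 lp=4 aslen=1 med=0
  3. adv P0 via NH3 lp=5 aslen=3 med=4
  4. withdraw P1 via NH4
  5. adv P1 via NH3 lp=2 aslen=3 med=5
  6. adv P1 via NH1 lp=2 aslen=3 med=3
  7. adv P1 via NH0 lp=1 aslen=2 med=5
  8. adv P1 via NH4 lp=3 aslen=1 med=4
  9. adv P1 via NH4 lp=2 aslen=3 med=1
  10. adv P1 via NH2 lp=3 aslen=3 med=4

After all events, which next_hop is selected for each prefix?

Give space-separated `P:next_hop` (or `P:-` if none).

Op 1: best P0=NH1 P1=-
Op 2: best P0=NH1 P1=NH4
Op 3: best P0=NH3 P1=NH4
Op 4: best P0=NH3 P1=-
Op 5: best P0=NH3 P1=NH3
Op 6: best P0=NH3 P1=NH1
Op 7: best P0=NH3 P1=NH1
Op 8: best P0=NH3 P1=NH4
Op 9: best P0=NH3 P1=NH4
Op 10: best P0=NH3 P1=NH2

Answer: P0:NH3 P1:NH2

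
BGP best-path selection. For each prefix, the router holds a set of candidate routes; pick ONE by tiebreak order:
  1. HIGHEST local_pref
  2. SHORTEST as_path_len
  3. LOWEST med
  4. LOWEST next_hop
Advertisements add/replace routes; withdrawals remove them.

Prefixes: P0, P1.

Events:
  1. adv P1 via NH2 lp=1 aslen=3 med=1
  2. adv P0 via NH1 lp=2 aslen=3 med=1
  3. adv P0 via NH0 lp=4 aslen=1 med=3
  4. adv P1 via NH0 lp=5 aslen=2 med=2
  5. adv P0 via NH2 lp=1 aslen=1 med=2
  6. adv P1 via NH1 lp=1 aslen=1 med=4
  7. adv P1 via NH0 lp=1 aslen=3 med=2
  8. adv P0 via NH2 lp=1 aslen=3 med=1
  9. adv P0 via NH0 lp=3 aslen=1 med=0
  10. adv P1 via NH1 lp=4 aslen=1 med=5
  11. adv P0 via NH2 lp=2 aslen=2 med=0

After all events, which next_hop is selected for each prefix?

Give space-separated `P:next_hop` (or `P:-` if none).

Op 1: best P0=- P1=NH2
Op 2: best P0=NH1 P1=NH2
Op 3: best P0=NH0 P1=NH2
Op 4: best P0=NH0 P1=NH0
Op 5: best P0=NH0 P1=NH0
Op 6: best P0=NH0 P1=NH0
Op 7: best P0=NH0 P1=NH1
Op 8: best P0=NH0 P1=NH1
Op 9: best P0=NH0 P1=NH1
Op 10: best P0=NH0 P1=NH1
Op 11: best P0=NH0 P1=NH1

Answer: P0:NH0 P1:NH1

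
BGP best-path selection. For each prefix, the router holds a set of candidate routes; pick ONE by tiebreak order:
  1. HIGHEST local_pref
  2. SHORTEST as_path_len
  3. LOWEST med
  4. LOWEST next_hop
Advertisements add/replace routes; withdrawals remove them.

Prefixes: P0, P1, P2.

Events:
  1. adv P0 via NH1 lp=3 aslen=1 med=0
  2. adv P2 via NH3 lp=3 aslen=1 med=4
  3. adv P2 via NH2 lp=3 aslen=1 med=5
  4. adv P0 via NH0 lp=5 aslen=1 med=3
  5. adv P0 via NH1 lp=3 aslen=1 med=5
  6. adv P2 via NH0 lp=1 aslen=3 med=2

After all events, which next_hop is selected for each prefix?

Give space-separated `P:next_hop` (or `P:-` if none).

Answer: P0:NH0 P1:- P2:NH3

Derivation:
Op 1: best P0=NH1 P1=- P2=-
Op 2: best P0=NH1 P1=- P2=NH3
Op 3: best P0=NH1 P1=- P2=NH3
Op 4: best P0=NH0 P1=- P2=NH3
Op 5: best P0=NH0 P1=- P2=NH3
Op 6: best P0=NH0 P1=- P2=NH3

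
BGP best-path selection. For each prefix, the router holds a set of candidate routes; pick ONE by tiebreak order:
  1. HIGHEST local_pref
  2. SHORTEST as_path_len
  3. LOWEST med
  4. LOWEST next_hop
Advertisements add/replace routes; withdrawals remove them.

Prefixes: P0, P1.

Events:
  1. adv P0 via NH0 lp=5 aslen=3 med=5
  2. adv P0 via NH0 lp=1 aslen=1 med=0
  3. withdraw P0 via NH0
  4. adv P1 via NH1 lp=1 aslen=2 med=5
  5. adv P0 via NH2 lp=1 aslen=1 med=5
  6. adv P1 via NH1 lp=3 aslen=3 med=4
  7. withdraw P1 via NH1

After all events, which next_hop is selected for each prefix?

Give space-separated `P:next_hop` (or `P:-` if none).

Answer: P0:NH2 P1:-

Derivation:
Op 1: best P0=NH0 P1=-
Op 2: best P0=NH0 P1=-
Op 3: best P0=- P1=-
Op 4: best P0=- P1=NH1
Op 5: best P0=NH2 P1=NH1
Op 6: best P0=NH2 P1=NH1
Op 7: best P0=NH2 P1=-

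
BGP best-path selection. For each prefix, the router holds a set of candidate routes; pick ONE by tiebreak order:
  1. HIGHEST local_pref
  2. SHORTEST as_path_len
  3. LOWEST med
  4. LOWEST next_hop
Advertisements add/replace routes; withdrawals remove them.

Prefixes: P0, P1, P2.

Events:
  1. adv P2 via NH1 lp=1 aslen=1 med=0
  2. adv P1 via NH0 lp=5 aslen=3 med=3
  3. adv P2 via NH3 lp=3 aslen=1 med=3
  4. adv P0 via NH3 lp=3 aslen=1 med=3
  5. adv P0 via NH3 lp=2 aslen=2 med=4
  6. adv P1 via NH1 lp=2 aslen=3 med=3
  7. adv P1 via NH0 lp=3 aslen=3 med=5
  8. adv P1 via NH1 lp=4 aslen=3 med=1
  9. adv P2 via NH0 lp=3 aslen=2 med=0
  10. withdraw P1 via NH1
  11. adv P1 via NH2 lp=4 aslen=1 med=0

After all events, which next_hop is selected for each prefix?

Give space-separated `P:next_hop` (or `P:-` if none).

Op 1: best P0=- P1=- P2=NH1
Op 2: best P0=- P1=NH0 P2=NH1
Op 3: best P0=- P1=NH0 P2=NH3
Op 4: best P0=NH3 P1=NH0 P2=NH3
Op 5: best P0=NH3 P1=NH0 P2=NH3
Op 6: best P0=NH3 P1=NH0 P2=NH3
Op 7: best P0=NH3 P1=NH0 P2=NH3
Op 8: best P0=NH3 P1=NH1 P2=NH3
Op 9: best P0=NH3 P1=NH1 P2=NH3
Op 10: best P0=NH3 P1=NH0 P2=NH3
Op 11: best P0=NH3 P1=NH2 P2=NH3

Answer: P0:NH3 P1:NH2 P2:NH3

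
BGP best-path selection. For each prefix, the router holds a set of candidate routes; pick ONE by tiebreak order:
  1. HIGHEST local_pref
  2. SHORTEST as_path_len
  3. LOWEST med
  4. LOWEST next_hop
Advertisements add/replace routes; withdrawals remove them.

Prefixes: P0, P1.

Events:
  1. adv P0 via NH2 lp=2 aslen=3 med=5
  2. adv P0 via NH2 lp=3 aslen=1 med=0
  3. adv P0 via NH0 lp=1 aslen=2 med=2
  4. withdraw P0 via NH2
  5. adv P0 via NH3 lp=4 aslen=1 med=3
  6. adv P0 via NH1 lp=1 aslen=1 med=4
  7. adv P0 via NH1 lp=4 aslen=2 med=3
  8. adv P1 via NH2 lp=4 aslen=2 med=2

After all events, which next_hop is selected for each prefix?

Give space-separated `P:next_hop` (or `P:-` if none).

Answer: P0:NH3 P1:NH2

Derivation:
Op 1: best P0=NH2 P1=-
Op 2: best P0=NH2 P1=-
Op 3: best P0=NH2 P1=-
Op 4: best P0=NH0 P1=-
Op 5: best P0=NH3 P1=-
Op 6: best P0=NH3 P1=-
Op 7: best P0=NH3 P1=-
Op 8: best P0=NH3 P1=NH2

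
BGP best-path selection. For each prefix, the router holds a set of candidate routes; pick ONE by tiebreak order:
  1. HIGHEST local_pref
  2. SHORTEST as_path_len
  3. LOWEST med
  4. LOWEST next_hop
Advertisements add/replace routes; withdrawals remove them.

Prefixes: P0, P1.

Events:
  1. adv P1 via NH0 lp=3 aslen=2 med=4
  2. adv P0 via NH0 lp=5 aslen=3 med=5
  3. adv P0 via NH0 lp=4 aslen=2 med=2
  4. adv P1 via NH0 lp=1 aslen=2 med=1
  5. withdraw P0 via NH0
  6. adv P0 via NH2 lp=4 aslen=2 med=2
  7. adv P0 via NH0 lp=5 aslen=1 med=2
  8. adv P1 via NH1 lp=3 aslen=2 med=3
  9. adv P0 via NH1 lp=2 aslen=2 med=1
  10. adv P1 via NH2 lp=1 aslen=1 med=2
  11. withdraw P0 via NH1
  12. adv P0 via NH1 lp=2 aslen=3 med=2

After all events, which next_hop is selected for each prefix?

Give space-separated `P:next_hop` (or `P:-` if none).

Answer: P0:NH0 P1:NH1

Derivation:
Op 1: best P0=- P1=NH0
Op 2: best P0=NH0 P1=NH0
Op 3: best P0=NH0 P1=NH0
Op 4: best P0=NH0 P1=NH0
Op 5: best P0=- P1=NH0
Op 6: best P0=NH2 P1=NH0
Op 7: best P0=NH0 P1=NH0
Op 8: best P0=NH0 P1=NH1
Op 9: best P0=NH0 P1=NH1
Op 10: best P0=NH0 P1=NH1
Op 11: best P0=NH0 P1=NH1
Op 12: best P0=NH0 P1=NH1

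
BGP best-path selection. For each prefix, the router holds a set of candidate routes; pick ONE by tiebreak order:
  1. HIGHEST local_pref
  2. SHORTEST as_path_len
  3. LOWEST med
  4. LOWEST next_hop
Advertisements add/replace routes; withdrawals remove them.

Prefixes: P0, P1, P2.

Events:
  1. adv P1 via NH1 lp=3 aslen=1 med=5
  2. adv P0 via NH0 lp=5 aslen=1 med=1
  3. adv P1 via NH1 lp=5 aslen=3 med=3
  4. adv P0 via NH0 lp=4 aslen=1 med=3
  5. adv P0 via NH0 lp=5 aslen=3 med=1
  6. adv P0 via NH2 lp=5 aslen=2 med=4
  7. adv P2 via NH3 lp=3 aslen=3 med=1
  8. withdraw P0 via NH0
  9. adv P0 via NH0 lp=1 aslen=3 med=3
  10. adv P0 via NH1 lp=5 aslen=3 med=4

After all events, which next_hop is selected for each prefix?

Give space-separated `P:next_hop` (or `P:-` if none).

Op 1: best P0=- P1=NH1 P2=-
Op 2: best P0=NH0 P1=NH1 P2=-
Op 3: best P0=NH0 P1=NH1 P2=-
Op 4: best P0=NH0 P1=NH1 P2=-
Op 5: best P0=NH0 P1=NH1 P2=-
Op 6: best P0=NH2 P1=NH1 P2=-
Op 7: best P0=NH2 P1=NH1 P2=NH3
Op 8: best P0=NH2 P1=NH1 P2=NH3
Op 9: best P0=NH2 P1=NH1 P2=NH3
Op 10: best P0=NH2 P1=NH1 P2=NH3

Answer: P0:NH2 P1:NH1 P2:NH3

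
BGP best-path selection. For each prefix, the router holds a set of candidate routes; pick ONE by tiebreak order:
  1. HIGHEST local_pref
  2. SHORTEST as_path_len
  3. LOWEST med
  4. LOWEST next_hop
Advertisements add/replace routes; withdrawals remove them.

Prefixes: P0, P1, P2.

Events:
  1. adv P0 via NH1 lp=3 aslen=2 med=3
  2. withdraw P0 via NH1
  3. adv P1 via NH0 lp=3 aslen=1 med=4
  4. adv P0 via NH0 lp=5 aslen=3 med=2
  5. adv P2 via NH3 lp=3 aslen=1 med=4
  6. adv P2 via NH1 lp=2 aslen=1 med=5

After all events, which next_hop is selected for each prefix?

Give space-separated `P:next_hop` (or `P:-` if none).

Op 1: best P0=NH1 P1=- P2=-
Op 2: best P0=- P1=- P2=-
Op 3: best P0=- P1=NH0 P2=-
Op 4: best P0=NH0 P1=NH0 P2=-
Op 5: best P0=NH0 P1=NH0 P2=NH3
Op 6: best P0=NH0 P1=NH0 P2=NH3

Answer: P0:NH0 P1:NH0 P2:NH3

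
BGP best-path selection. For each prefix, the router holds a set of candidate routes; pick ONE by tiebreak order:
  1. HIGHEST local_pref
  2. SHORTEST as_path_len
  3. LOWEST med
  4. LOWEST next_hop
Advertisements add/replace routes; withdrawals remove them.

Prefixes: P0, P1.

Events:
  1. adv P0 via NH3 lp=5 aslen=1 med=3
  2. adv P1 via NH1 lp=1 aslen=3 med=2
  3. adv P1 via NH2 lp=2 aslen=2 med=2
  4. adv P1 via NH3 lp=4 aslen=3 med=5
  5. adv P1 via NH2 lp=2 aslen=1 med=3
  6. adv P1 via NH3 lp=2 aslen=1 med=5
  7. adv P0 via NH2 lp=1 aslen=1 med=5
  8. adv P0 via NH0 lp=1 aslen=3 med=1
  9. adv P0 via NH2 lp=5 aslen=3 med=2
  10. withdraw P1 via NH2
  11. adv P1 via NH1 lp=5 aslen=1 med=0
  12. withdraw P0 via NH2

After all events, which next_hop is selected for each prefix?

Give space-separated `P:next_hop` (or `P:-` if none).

Op 1: best P0=NH3 P1=-
Op 2: best P0=NH3 P1=NH1
Op 3: best P0=NH3 P1=NH2
Op 4: best P0=NH3 P1=NH3
Op 5: best P0=NH3 P1=NH3
Op 6: best P0=NH3 P1=NH2
Op 7: best P0=NH3 P1=NH2
Op 8: best P0=NH3 P1=NH2
Op 9: best P0=NH3 P1=NH2
Op 10: best P0=NH3 P1=NH3
Op 11: best P0=NH3 P1=NH1
Op 12: best P0=NH3 P1=NH1

Answer: P0:NH3 P1:NH1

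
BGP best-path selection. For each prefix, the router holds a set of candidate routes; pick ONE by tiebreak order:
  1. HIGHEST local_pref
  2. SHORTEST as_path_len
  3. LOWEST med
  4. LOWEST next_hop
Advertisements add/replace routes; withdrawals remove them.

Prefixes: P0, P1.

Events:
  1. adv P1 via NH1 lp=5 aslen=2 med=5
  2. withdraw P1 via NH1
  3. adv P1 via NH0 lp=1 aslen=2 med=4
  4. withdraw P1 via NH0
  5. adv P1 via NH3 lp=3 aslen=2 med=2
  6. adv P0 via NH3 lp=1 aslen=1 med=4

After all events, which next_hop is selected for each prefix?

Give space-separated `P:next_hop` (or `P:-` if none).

Answer: P0:NH3 P1:NH3

Derivation:
Op 1: best P0=- P1=NH1
Op 2: best P0=- P1=-
Op 3: best P0=- P1=NH0
Op 4: best P0=- P1=-
Op 5: best P0=- P1=NH3
Op 6: best P0=NH3 P1=NH3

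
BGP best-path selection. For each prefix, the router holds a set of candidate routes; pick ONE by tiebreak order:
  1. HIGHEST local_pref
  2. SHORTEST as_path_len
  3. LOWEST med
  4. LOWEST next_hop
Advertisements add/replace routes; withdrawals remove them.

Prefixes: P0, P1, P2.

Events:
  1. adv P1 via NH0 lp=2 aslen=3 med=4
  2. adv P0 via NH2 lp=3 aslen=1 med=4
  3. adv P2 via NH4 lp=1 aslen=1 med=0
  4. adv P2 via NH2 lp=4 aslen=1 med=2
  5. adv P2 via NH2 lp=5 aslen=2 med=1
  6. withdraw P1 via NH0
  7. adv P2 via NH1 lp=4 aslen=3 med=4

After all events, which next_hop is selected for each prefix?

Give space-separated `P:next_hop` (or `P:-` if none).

Answer: P0:NH2 P1:- P2:NH2

Derivation:
Op 1: best P0=- P1=NH0 P2=-
Op 2: best P0=NH2 P1=NH0 P2=-
Op 3: best P0=NH2 P1=NH0 P2=NH4
Op 4: best P0=NH2 P1=NH0 P2=NH2
Op 5: best P0=NH2 P1=NH0 P2=NH2
Op 6: best P0=NH2 P1=- P2=NH2
Op 7: best P0=NH2 P1=- P2=NH2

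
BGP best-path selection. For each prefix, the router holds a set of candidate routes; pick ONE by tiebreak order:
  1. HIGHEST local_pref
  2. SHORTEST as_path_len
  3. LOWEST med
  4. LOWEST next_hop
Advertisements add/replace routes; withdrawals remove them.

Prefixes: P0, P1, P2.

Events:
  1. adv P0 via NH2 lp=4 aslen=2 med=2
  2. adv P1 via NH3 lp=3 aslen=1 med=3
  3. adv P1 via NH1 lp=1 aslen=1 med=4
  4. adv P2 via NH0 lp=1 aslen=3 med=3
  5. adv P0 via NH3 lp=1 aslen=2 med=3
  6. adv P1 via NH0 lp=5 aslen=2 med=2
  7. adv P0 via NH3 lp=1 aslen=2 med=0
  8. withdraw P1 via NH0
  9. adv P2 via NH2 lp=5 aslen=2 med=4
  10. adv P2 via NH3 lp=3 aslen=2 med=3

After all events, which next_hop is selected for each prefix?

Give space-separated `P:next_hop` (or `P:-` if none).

Op 1: best P0=NH2 P1=- P2=-
Op 2: best P0=NH2 P1=NH3 P2=-
Op 3: best P0=NH2 P1=NH3 P2=-
Op 4: best P0=NH2 P1=NH3 P2=NH0
Op 5: best P0=NH2 P1=NH3 P2=NH0
Op 6: best P0=NH2 P1=NH0 P2=NH0
Op 7: best P0=NH2 P1=NH0 P2=NH0
Op 8: best P0=NH2 P1=NH3 P2=NH0
Op 9: best P0=NH2 P1=NH3 P2=NH2
Op 10: best P0=NH2 P1=NH3 P2=NH2

Answer: P0:NH2 P1:NH3 P2:NH2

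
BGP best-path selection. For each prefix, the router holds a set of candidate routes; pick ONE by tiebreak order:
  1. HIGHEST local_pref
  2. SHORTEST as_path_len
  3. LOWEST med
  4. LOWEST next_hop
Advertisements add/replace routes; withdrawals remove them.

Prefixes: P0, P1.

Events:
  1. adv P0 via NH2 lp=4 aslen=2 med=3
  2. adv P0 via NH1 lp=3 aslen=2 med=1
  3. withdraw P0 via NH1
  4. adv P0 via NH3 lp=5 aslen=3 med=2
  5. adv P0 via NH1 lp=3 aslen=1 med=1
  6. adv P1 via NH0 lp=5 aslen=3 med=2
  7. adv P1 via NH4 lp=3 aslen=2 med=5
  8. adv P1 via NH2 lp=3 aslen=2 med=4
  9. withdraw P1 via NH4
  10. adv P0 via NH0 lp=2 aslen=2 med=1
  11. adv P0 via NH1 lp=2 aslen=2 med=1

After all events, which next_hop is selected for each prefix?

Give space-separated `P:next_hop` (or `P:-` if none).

Op 1: best P0=NH2 P1=-
Op 2: best P0=NH2 P1=-
Op 3: best P0=NH2 P1=-
Op 4: best P0=NH3 P1=-
Op 5: best P0=NH3 P1=-
Op 6: best P0=NH3 P1=NH0
Op 7: best P0=NH3 P1=NH0
Op 8: best P0=NH3 P1=NH0
Op 9: best P0=NH3 P1=NH0
Op 10: best P0=NH3 P1=NH0
Op 11: best P0=NH3 P1=NH0

Answer: P0:NH3 P1:NH0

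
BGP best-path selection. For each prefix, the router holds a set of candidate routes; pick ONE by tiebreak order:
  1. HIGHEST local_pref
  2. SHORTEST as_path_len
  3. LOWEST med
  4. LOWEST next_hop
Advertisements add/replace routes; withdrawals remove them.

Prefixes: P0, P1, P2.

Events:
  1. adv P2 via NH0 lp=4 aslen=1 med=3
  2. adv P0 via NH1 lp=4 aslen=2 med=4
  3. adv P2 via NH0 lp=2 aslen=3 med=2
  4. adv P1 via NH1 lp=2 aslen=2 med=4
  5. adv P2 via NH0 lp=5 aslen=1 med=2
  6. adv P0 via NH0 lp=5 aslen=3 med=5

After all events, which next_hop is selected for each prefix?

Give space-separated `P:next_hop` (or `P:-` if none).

Op 1: best P0=- P1=- P2=NH0
Op 2: best P0=NH1 P1=- P2=NH0
Op 3: best P0=NH1 P1=- P2=NH0
Op 4: best P0=NH1 P1=NH1 P2=NH0
Op 5: best P0=NH1 P1=NH1 P2=NH0
Op 6: best P0=NH0 P1=NH1 P2=NH0

Answer: P0:NH0 P1:NH1 P2:NH0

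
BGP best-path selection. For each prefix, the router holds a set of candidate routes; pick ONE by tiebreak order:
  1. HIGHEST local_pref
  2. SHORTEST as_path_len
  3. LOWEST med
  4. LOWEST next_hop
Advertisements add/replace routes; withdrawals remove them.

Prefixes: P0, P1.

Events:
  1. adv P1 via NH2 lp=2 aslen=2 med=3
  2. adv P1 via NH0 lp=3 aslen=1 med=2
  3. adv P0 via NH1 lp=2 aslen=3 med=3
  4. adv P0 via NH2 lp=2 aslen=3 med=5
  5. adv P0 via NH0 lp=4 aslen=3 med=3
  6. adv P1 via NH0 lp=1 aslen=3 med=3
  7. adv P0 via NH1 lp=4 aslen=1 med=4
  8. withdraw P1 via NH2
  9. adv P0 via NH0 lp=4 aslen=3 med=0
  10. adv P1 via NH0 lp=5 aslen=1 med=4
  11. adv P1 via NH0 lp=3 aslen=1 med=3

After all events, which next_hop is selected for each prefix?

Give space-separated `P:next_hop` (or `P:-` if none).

Answer: P0:NH1 P1:NH0

Derivation:
Op 1: best P0=- P1=NH2
Op 2: best P0=- P1=NH0
Op 3: best P0=NH1 P1=NH0
Op 4: best P0=NH1 P1=NH0
Op 5: best P0=NH0 P1=NH0
Op 6: best P0=NH0 P1=NH2
Op 7: best P0=NH1 P1=NH2
Op 8: best P0=NH1 P1=NH0
Op 9: best P0=NH1 P1=NH0
Op 10: best P0=NH1 P1=NH0
Op 11: best P0=NH1 P1=NH0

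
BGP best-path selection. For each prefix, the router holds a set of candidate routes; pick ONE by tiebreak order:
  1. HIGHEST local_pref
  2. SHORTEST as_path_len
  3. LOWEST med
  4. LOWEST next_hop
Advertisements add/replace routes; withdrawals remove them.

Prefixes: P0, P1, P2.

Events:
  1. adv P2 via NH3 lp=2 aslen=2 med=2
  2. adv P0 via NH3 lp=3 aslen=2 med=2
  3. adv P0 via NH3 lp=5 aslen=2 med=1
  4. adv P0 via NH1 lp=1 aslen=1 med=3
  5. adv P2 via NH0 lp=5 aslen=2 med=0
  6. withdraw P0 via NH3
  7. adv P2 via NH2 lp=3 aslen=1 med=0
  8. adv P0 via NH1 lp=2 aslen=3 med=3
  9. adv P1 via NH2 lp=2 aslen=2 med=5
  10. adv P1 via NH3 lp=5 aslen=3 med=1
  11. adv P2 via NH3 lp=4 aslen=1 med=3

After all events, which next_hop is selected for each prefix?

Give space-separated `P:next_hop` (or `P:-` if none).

Answer: P0:NH1 P1:NH3 P2:NH0

Derivation:
Op 1: best P0=- P1=- P2=NH3
Op 2: best P0=NH3 P1=- P2=NH3
Op 3: best P0=NH3 P1=- P2=NH3
Op 4: best P0=NH3 P1=- P2=NH3
Op 5: best P0=NH3 P1=- P2=NH0
Op 6: best P0=NH1 P1=- P2=NH0
Op 7: best P0=NH1 P1=- P2=NH0
Op 8: best P0=NH1 P1=- P2=NH0
Op 9: best P0=NH1 P1=NH2 P2=NH0
Op 10: best P0=NH1 P1=NH3 P2=NH0
Op 11: best P0=NH1 P1=NH3 P2=NH0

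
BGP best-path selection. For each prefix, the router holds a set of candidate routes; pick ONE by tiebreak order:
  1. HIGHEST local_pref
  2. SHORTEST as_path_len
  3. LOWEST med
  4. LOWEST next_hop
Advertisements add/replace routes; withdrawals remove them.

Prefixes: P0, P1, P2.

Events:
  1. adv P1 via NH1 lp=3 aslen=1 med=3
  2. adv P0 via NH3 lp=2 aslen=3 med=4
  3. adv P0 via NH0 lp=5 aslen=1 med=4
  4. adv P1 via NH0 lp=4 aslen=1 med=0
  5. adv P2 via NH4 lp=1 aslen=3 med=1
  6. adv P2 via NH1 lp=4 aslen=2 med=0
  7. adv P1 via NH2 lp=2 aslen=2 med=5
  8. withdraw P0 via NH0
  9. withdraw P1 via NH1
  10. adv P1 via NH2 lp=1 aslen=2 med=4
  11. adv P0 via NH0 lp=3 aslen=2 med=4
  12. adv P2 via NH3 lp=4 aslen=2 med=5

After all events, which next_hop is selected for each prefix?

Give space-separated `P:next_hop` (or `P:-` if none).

Answer: P0:NH0 P1:NH0 P2:NH1

Derivation:
Op 1: best P0=- P1=NH1 P2=-
Op 2: best P0=NH3 P1=NH1 P2=-
Op 3: best P0=NH0 P1=NH1 P2=-
Op 4: best P0=NH0 P1=NH0 P2=-
Op 5: best P0=NH0 P1=NH0 P2=NH4
Op 6: best P0=NH0 P1=NH0 P2=NH1
Op 7: best P0=NH0 P1=NH0 P2=NH1
Op 8: best P0=NH3 P1=NH0 P2=NH1
Op 9: best P0=NH3 P1=NH0 P2=NH1
Op 10: best P0=NH3 P1=NH0 P2=NH1
Op 11: best P0=NH0 P1=NH0 P2=NH1
Op 12: best P0=NH0 P1=NH0 P2=NH1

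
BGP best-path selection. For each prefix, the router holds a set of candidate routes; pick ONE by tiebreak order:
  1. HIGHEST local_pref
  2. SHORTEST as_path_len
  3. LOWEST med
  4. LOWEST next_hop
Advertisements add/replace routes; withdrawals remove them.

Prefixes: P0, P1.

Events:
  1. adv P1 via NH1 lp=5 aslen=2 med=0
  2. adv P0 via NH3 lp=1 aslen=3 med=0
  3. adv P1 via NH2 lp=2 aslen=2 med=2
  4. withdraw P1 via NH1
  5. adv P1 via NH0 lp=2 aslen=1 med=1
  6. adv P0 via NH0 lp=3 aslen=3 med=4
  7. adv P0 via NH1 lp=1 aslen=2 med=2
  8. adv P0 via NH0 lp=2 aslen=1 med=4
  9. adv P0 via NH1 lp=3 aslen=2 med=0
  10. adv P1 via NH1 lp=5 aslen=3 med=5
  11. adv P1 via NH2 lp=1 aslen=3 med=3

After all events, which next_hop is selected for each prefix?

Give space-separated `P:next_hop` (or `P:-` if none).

Answer: P0:NH1 P1:NH1

Derivation:
Op 1: best P0=- P1=NH1
Op 2: best P0=NH3 P1=NH1
Op 3: best P0=NH3 P1=NH1
Op 4: best P0=NH3 P1=NH2
Op 5: best P0=NH3 P1=NH0
Op 6: best P0=NH0 P1=NH0
Op 7: best P0=NH0 P1=NH0
Op 8: best P0=NH0 P1=NH0
Op 9: best P0=NH1 P1=NH0
Op 10: best P0=NH1 P1=NH1
Op 11: best P0=NH1 P1=NH1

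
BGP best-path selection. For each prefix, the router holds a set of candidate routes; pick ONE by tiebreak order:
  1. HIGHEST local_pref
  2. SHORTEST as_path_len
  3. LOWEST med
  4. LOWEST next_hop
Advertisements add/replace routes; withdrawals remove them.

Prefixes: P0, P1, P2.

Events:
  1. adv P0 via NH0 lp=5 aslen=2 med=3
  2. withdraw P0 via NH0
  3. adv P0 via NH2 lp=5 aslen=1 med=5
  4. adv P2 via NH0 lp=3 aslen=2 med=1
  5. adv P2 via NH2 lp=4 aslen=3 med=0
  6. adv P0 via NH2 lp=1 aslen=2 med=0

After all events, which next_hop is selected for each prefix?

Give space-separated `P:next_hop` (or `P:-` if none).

Answer: P0:NH2 P1:- P2:NH2

Derivation:
Op 1: best P0=NH0 P1=- P2=-
Op 2: best P0=- P1=- P2=-
Op 3: best P0=NH2 P1=- P2=-
Op 4: best P0=NH2 P1=- P2=NH0
Op 5: best P0=NH2 P1=- P2=NH2
Op 6: best P0=NH2 P1=- P2=NH2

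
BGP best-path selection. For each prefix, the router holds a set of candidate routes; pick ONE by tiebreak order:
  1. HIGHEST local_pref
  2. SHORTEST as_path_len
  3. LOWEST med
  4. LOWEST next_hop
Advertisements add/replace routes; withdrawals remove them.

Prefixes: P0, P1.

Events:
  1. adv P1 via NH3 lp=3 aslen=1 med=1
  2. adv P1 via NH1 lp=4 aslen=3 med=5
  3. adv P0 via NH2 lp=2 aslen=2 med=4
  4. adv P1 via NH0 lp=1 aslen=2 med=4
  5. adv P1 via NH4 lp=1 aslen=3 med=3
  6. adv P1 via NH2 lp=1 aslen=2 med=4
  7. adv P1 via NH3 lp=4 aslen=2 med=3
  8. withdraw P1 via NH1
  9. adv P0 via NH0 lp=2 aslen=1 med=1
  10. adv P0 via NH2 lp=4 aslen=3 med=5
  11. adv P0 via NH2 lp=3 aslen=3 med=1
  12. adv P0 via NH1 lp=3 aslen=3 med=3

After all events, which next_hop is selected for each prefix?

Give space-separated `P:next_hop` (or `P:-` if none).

Op 1: best P0=- P1=NH3
Op 2: best P0=- P1=NH1
Op 3: best P0=NH2 P1=NH1
Op 4: best P0=NH2 P1=NH1
Op 5: best P0=NH2 P1=NH1
Op 6: best P0=NH2 P1=NH1
Op 7: best P0=NH2 P1=NH3
Op 8: best P0=NH2 P1=NH3
Op 9: best P0=NH0 P1=NH3
Op 10: best P0=NH2 P1=NH3
Op 11: best P0=NH2 P1=NH3
Op 12: best P0=NH2 P1=NH3

Answer: P0:NH2 P1:NH3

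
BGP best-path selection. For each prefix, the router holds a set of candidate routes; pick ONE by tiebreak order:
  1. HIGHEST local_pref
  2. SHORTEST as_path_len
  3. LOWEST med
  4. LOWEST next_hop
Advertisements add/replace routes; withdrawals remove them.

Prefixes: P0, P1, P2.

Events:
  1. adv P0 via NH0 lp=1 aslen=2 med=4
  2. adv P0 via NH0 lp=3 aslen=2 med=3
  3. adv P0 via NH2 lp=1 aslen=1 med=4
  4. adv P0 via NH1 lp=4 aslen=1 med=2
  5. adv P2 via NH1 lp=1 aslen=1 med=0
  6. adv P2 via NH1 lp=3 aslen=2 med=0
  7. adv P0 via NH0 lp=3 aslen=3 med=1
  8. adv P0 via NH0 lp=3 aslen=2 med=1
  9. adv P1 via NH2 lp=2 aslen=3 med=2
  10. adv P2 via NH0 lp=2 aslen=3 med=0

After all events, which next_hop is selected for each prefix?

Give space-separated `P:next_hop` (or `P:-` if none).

Op 1: best P0=NH0 P1=- P2=-
Op 2: best P0=NH0 P1=- P2=-
Op 3: best P0=NH0 P1=- P2=-
Op 4: best P0=NH1 P1=- P2=-
Op 5: best P0=NH1 P1=- P2=NH1
Op 6: best P0=NH1 P1=- P2=NH1
Op 7: best P0=NH1 P1=- P2=NH1
Op 8: best P0=NH1 P1=- P2=NH1
Op 9: best P0=NH1 P1=NH2 P2=NH1
Op 10: best P0=NH1 P1=NH2 P2=NH1

Answer: P0:NH1 P1:NH2 P2:NH1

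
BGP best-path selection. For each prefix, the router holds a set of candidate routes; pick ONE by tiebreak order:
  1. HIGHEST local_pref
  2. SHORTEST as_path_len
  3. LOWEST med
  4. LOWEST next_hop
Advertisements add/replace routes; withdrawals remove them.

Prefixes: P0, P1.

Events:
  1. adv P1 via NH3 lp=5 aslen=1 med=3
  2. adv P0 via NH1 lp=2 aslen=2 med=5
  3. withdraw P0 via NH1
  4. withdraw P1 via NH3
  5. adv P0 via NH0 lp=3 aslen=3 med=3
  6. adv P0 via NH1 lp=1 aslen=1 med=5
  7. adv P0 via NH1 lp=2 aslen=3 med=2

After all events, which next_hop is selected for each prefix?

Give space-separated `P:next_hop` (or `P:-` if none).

Answer: P0:NH0 P1:-

Derivation:
Op 1: best P0=- P1=NH3
Op 2: best P0=NH1 P1=NH3
Op 3: best P0=- P1=NH3
Op 4: best P0=- P1=-
Op 5: best P0=NH0 P1=-
Op 6: best P0=NH0 P1=-
Op 7: best P0=NH0 P1=-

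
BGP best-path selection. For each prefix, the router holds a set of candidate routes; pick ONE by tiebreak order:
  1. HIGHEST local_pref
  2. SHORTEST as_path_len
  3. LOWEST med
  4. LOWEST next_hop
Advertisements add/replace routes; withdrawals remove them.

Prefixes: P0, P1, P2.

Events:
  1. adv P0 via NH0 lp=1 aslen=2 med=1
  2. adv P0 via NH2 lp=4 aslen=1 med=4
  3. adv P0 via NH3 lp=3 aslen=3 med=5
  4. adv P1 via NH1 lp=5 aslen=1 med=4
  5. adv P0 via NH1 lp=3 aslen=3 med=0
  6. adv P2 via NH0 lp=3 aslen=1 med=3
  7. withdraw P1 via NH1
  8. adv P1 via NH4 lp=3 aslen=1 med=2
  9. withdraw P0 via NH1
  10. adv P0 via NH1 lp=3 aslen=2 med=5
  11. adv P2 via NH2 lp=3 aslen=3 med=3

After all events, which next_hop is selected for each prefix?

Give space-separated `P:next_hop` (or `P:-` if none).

Answer: P0:NH2 P1:NH4 P2:NH0

Derivation:
Op 1: best P0=NH0 P1=- P2=-
Op 2: best P0=NH2 P1=- P2=-
Op 3: best P0=NH2 P1=- P2=-
Op 4: best P0=NH2 P1=NH1 P2=-
Op 5: best P0=NH2 P1=NH1 P2=-
Op 6: best P0=NH2 P1=NH1 P2=NH0
Op 7: best P0=NH2 P1=- P2=NH0
Op 8: best P0=NH2 P1=NH4 P2=NH0
Op 9: best P0=NH2 P1=NH4 P2=NH0
Op 10: best P0=NH2 P1=NH4 P2=NH0
Op 11: best P0=NH2 P1=NH4 P2=NH0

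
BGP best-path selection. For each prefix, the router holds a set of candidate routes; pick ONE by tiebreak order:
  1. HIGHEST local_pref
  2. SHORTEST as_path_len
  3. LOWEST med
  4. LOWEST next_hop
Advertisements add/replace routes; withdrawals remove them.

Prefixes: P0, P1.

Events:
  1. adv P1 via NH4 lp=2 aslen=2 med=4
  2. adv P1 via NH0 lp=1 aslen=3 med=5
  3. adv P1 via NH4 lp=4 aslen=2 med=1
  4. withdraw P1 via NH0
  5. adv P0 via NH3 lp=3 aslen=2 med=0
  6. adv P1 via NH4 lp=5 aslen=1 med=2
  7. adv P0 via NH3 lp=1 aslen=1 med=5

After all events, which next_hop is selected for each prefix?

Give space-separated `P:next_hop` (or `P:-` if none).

Answer: P0:NH3 P1:NH4

Derivation:
Op 1: best P0=- P1=NH4
Op 2: best P0=- P1=NH4
Op 3: best P0=- P1=NH4
Op 4: best P0=- P1=NH4
Op 5: best P0=NH3 P1=NH4
Op 6: best P0=NH3 P1=NH4
Op 7: best P0=NH3 P1=NH4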